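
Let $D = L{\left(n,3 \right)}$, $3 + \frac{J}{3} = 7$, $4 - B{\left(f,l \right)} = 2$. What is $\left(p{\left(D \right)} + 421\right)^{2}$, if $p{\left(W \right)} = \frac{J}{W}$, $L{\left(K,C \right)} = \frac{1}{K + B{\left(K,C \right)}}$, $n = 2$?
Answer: $219961$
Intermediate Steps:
$B{\left(f,l \right)} = 2$ ($B{\left(f,l \right)} = 4 - 2 = 2$)
$J = 12$ ($J = -9 + 3 \cdot 7 = -9 + 21 = 12$)
$L{\left(K,C \right)} = \frac{1}{2 + K}$ ($L{\left(K,C \right)} = \frac{1}{K + 2} = \frac{1}{2 + K}$)
$D = \frac{1}{4}$ ($D = \frac{1}{2 + 2} = \frac{1}{4} \approx 0.25$)
$p{\left(W \right)} = \frac{12}{W}$
$\left(p{\left(D \right)} + 421\right)^{2} = \left(12 \frac{1}{\frac{1}{4}} + 421\right)^{2} = \left(12 \cdot 4 + 421\right)^{2} = \left(48 + 421\right)^{2} = 469^{2} = 219961$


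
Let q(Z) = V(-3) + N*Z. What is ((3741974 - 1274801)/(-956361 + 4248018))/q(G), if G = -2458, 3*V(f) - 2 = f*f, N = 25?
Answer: -2467173/202260253241 ≈ -1.2198e-5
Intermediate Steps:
V(f) = 2/3 + f**2/3 (V(f) = 2/3 + (f*f)/3 = 2/3 + f**2/3)
q(Z) = 11/3 + 25*Z (q(Z) = (2/3 + (1/3)*(-3)**2) + 25*Z = (2/3 + (1/3)*9) + 25*Z = (2/3 + 3) + 25*Z = 11/3 + 25*Z)
((3741974 - 1274801)/(-956361 + 4248018))/q(G) = ((3741974 - 1274801)/(-956361 + 4248018))/(11/3 + 25*(-2458)) = (2467173/3291657)/(11/3 - 61450) = (2467173*(1/3291657))/(-184339/3) = (822391/1097219)*(-3/184339) = -2467173/202260253241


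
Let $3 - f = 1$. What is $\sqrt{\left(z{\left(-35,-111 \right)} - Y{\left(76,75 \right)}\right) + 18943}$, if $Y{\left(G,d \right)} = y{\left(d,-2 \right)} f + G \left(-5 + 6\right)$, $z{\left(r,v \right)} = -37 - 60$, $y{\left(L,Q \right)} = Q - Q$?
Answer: $\sqrt{18770} \approx 137.0$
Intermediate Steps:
$f = 2$ ($f = 3 - 1 = 2$)
$y{\left(L,Q \right)} = 0$
$z{\left(r,v \right)} = -97$ ($z{\left(r,v \right)} = -37 - 60 = -97$)
$Y{\left(G,d \right)} = G$ ($Y{\left(G,d \right)} = 0 \cdot 2 + G \left(-5 + 6\right) = 0 + G 1 = 0 + G = G$)
$\sqrt{\left(z{\left(-35,-111 \right)} - Y{\left(76,75 \right)}\right) + 18943} = \sqrt{\left(-97 - 76\right) + 18943} = \sqrt{-173 + 18943} = \sqrt{18770}$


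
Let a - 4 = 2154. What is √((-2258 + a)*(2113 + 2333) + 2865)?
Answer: 7*I*√9015 ≈ 664.63*I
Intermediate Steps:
a = 2158 (a = 4 + 2154 = 2158)
√((-2258 + a)*(2113 + 2333) + 2865) = √((-2258 + 2158)*(2113 + 2333) + 2865) = √(-100*4446 + 2865) = √(-444600 + 2865) = √(-441735) = 7*I*√9015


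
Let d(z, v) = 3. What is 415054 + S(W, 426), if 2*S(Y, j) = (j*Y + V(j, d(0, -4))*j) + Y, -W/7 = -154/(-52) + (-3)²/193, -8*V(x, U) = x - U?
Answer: 8014667587/20072 ≈ 3.9930e+5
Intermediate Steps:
V(x, U) = -x/8 + U/8 (V(x, U) = -(x - U)/8 = -x/8 + U/8)
W = -105665/5018 (W = -7*(-154/(-52) + (-3)²/193) = -7*(-154*(-1/52) + 9*(1/193)) = -7*(77/26 + 9/193) = -7*15095/5018 = -105665/5018 ≈ -21.057)
S(Y, j) = Y/2 + Y*j/2 + j*(3/8 - j/8)/2 (S(Y, j) = ((j*Y + (-j/8 + (⅛)*3)*j) + Y)/2 = ((Y*j + (-j/8 + 3/8)*j) + Y)/2 = ((Y*j + (3/8 - j/8)*j) + Y)/2 = ((Y*j + j*(3/8 - j/8)) + Y)/2 = (Y + Y*j + j*(3/8 - j/8))/2 = Y/2 + Y*j/2 + j*(3/8 - j/8)/2)
415054 + S(W, 426) = 415054 + ((½)*(-105665/5018) + (½)*(-105665/5018)*426 - 1/16*426*(-3 + 426)) = 415054 + (-105665/10036 - 22506645/5018 - 1/16*426*423) = 415054 + (-105665/10036 - 22506645/5018 - 90099/8) = 415054 - 316296301/20072 = 8014667587/20072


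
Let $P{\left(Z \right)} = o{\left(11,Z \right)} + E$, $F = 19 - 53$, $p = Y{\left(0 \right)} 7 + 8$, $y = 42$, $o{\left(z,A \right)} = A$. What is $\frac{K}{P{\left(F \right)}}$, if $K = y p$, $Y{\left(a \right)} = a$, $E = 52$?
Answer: $\frac{56}{3} \approx 18.667$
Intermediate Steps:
$p = 8$ ($p = 0 \cdot 7 + 8 = 0 + 8 = 8$)
$F = -34$
$P{\left(Z \right)} = 52 + Z$ ($P{\left(Z \right)} = Z + 52 = 52 + Z$)
$K = 336$ ($K = 42 \cdot 8 = 336$)
$\frac{K}{P{\left(F \right)}} = \frac{336}{52 - 34} = \frac{336}{18} = 336 \cdot \frac{1}{18} = \frac{56}{3}$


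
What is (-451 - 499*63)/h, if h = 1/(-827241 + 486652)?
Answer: 10860702032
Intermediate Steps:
h = -1/340589 (h = 1/(-340589) = -1/340589 ≈ -2.9361e-6)
(-451 - 499*63)/h = (-451 - 499*63)/(-1/340589) = (-451 - 31437)*(-340589) = -31888*(-340589) = 10860702032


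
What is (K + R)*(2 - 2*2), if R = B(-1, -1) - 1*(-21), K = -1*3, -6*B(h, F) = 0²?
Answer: -36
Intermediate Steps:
B(h, F) = 0 (B(h, F) = -⅙*0² = -⅙*0 = 0)
K = -3
R = 21 (R = 0 - 1*(-21) = 0 + 21 = 21)
(K + R)*(2 - 2*2) = (-3 + 21)*(2 - 2*2) = 18*(2 - 4) = 18*(-2) = -36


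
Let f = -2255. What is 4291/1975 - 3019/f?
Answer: 3127746/890725 ≈ 3.5115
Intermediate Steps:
4291/1975 - 3019/f = 4291/1975 - 3019/(-2255) = 4291*(1/1975) - 3019*(-1/2255) = 4291/1975 + 3019/2255 = 3127746/890725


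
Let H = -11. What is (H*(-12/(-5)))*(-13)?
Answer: 1716/5 ≈ 343.20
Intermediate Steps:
(H*(-12/(-5)))*(-13) = -(-132)/(-5)*(-13) = -(-132)*(-1)/5*(-13) = -11*12/5*(-13) = -132/5*(-13) = 1716/5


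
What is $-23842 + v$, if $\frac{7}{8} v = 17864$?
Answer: $-3426$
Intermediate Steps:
$v = 20416$ ($v = \frac{8}{7} \cdot 17864 = 20416$)
$-23842 + v = -23842 + 20416 = -3426$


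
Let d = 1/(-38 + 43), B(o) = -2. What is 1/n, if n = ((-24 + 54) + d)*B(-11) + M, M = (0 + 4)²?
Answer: -5/222 ≈ -0.022523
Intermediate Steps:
d = ⅕ (d = 1/5 = ⅕ ≈ 0.20000)
M = 16 (M = 4² = 16)
n = -222/5 (n = ((-24 + 54) + ⅕)*(-2) + 16 = (30 + ⅕)*(-2) + 16 = (151/5)*(-2) + 16 = -302/5 + 16 = -222/5 ≈ -44.400)
1/n = 1/(-222/5) = -5/222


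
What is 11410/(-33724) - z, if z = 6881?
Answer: -116033127/16862 ≈ -6881.3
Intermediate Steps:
11410/(-33724) - z = 11410/(-33724) - 1*6881 = 11410*(-1/33724) - 6881 = -5705/16862 - 6881 = -116033127/16862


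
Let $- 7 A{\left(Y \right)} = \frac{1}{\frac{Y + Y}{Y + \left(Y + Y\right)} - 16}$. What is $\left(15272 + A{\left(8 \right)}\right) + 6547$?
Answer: $\frac{7025721}{322} \approx 21819.0$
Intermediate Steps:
$A{\left(Y \right)} = \frac{3}{322}$ ($A{\left(Y \right)} = - \frac{1}{7 \left(\frac{Y + Y}{Y + \left(Y + Y\right)} - 16\right)} = - \frac{1}{7 \left(\frac{2 Y}{Y + 2 Y} - 16\right)} = - \frac{1}{7 \left(\frac{2 Y}{3 Y} - 16\right)} = - \frac{1}{7 \left(2 Y \frac{1}{3 Y} - 16\right)} = - \frac{1}{7 \left(\frac{2}{3} - 16\right)} = - \frac{1}{7 \left(- \frac{46}{3}\right)} = \left(- \frac{1}{7}\right) \left(- \frac{3}{46}\right) = \frac{3}{322}$)
$\left(15272 + A{\left(8 \right)}\right) + 6547 = \left(15272 + \frac{3}{322}\right) + 6547 = \frac{4917587}{322} + 6547 = \frac{7025721}{322}$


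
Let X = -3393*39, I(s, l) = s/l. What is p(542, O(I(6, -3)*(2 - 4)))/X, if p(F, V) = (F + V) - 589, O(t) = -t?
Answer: 17/44109 ≈ 0.00038541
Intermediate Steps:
X = -132327
p(F, V) = -589 + F + V
p(542, O(I(6, -3)*(2 - 4)))/X = (-589 + 542 - 6/(-3)*(2 - 4))/(-132327) = (-589 + 542 - 6*(-⅓)*(-2))*(-1/132327) = (-589 + 542 - (-2)*(-2))*(-1/132327) = (-589 + 542 - 1*4)*(-1/132327) = (-589 + 542 - 4)*(-1/132327) = -51*(-1/132327) = 17/44109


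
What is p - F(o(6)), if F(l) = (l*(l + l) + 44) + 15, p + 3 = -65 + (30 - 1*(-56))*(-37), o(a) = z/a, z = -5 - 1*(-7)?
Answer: -29783/9 ≈ -3309.2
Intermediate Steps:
z = 2 (z = -5 + 7 = 2)
o(a) = 2/a
p = -3250 (p = -3 + (-65 + (30 - 1*(-56))*(-37)) = -3 + (-65 + (30 + 56)*(-37)) = -3 + (-65 + 86*(-37)) = -3 + (-65 - 3182) = -3 - 3247 = -3250)
F(l) = 59 + 2*l**2 (F(l) = (l*(2*l) + 44) + 15 = (2*l**2 + 44) + 15 = (44 + 2*l**2) + 15 = 59 + 2*l**2)
p - F(o(6)) = -3250 - (59 + 2*(2/6)**2) = -3250 - (59 + 2*(2*(1/6))**2) = -3250 - (59 + 2*(1/3)**2) = -3250 - (59 + 2*(1/9)) = -3250 - (59 + 2/9) = -3250 - 1*533/9 = -3250 - 533/9 = -29783/9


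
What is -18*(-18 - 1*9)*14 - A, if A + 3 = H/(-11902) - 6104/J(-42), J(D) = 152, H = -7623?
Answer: 140750705/20558 ≈ 6846.5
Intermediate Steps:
A = -874073/20558 (A = -3 + (-7623/(-11902) - 6104/152) = -3 + (-7623*(-1/11902) - 6104*1/152) = -3 + (693/1082 - 763/19) = -3 - 812399/20558 = -874073/20558 ≈ -42.517)
-18*(-18 - 1*9)*14 - A = -18*(-18 - 1*9)*14 - 1*(-874073/20558) = -18*(-18 - 9)*14 + 874073/20558 = -18*(-27)*14 + 874073/20558 = 486*14 + 874073/20558 = 6804 + 874073/20558 = 140750705/20558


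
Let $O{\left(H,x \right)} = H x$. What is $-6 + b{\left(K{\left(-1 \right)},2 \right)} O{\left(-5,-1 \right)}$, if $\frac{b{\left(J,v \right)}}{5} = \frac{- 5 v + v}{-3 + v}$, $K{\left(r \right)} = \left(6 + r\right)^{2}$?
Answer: $194$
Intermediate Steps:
$b{\left(J,v \right)} = - \frac{20 v}{-3 + v}$ ($b{\left(J,v \right)} = 5 \frac{- 5 v + v}{-3 + v} = 5 \frac{\left(-4\right) v}{-3 + v} = 5 \left(- \frac{4 v}{-3 + v}\right) = - \frac{20 v}{-3 + v}$)
$-6 + b{\left(K{\left(-1 \right)},2 \right)} O{\left(-5,-1 \right)} = -6 + \left(-20\right) 2 \frac{1}{-3 + 2} \left(\left(-5\right) \left(-1\right)\right) = -6 + \left(-20\right) 2 \frac{1}{-1} \cdot 5 = -6 + \left(-20\right) 2 \left(-1\right) 5 = -6 + 40 \cdot 5 = -6 + 200 = 194$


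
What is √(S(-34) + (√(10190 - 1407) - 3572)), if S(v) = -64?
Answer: √(-3636 + √8783) ≈ 59.517*I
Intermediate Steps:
√(S(-34) + (√(10190 - 1407) - 3572)) = √(-64 + (√(10190 - 1407) - 3572)) = √(-64 + (√8783 - 3572)) = √(-64 + (-3572 + √8783)) = √(-3636 + √8783)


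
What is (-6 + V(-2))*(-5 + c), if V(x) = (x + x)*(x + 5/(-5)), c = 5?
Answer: 0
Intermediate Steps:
V(x) = 2*x*(-1 + x) (V(x) = (2*x)*(x + 5*(-1/5)) = (2*x)*(x - 1) = (2*x)*(-1 + x) = 2*x*(-1 + x))
(-6 + V(-2))*(-5 + c) = (-6 + 2*(-2)*(-1 - 2))*(-5 + 5) = (-6 + 2*(-2)*(-3))*0 = (-6 + 12)*0 = 6*0 = 0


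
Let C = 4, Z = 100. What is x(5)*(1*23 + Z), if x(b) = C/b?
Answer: 492/5 ≈ 98.400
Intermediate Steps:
x(b) = 4/b
x(5)*(1*23 + Z) = (4/5)*(1*23 + 100) = (4*(1/5))*(23 + 100) = (4/5)*123 = 492/5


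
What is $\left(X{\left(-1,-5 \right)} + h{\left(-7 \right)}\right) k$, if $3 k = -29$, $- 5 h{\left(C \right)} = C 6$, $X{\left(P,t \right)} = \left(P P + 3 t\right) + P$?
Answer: $\frac{319}{5} \approx 63.8$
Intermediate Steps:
$X{\left(P,t \right)} = P + P^{2} + 3 t$ ($X{\left(P,t \right)} = \left(P^{2} + 3 t\right) + P = P + P^{2} + 3 t$)
$h{\left(C \right)} = - \frac{6 C}{5}$ ($h{\left(C \right)} = - \frac{C 6}{5} = - \frac{6 C}{5}$)
$k = - \frac{29}{3}$ ($k = \frac{1}{3} \left(-29\right) = - \frac{29}{3} \approx -9.6667$)
$\left(X{\left(-1,-5 \right)} + h{\left(-7 \right)}\right) k = \left(\left(-1 + \left(-1\right)^{2} + 3 \left(-5\right)\right) - - \frac{42}{5}\right) \left(- \frac{29}{3}\right) = \left(\left(-1 + 1 - 15\right) + \frac{42}{5}\right) \left(- \frac{29}{3}\right) = \left(-15 + \frac{42}{5}\right) \left(- \frac{29}{3}\right) = \left(- \frac{33}{5}\right) \left(- \frac{29}{3}\right) = \frac{319}{5}$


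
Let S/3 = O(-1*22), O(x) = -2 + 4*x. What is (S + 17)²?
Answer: 64009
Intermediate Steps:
S = -270 (S = 3*(-2 + 4*(-1*22)) = 3*(-2 + 4*(-22)) = 3*(-2 - 88) = 3*(-90) = -270)
(S + 17)² = (-270 + 17)² = (-253)² = 64009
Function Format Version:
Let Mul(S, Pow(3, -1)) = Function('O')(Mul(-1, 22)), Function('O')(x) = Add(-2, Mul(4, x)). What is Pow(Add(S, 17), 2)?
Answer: 64009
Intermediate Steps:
S = -270 (S = Mul(3, Add(-2, Mul(4, Mul(-1, 22)))) = Mul(3, Add(-2, Mul(4, -22))) = Mul(3, Add(-2, -88)) = Mul(3, -90) = -270)
Pow(Add(S, 17), 2) = Pow(Add(-270, 17), 2) = Pow(-253, 2) = 64009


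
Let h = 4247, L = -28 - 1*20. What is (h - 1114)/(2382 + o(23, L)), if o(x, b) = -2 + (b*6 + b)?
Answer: 3133/2044 ≈ 1.5328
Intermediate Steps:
L = -48 (L = -28 - 20 = -48)
o(x, b) = -2 + 7*b (o(x, b) = -2 + (6*b + b) = -2 + 7*b)
(h - 1114)/(2382 + o(23, L)) = (4247 - 1114)/(2382 + (-2 + 7*(-48))) = 3133/(2382 + (-2 - 336)) = 3133/(2382 - 338) = 3133/2044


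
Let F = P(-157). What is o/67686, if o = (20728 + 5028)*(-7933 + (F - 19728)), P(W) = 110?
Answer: -354801778/33843 ≈ -10484.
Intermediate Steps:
F = 110
o = -709603556 (o = (20728 + 5028)*(-7933 + (110 - 19728)) = 25756*(-7933 - 19618) = 25756*(-27551) = -709603556)
o/67686 = -709603556/67686 = -709603556*1/67686 = -354801778/33843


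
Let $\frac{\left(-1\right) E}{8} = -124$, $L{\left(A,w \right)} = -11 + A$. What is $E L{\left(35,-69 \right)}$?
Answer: $23808$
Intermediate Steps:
$E = 992$ ($E = \left(-8\right) \left(-124\right) = 992$)
$E L{\left(35,-69 \right)} = 992 \left(-11 + 35\right) = 992 \cdot 24 = 23808$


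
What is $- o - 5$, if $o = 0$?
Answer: $-5$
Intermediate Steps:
$- o - 5 = \left(-1\right) 0 - 5 = 0 - 5 = -5$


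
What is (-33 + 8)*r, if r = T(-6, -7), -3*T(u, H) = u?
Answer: -50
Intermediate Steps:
T(u, H) = -u/3
r = 2 (r = -⅓*(-6) = 2)
(-33 + 8)*r = (-33 + 8)*2 = -25*2 = -50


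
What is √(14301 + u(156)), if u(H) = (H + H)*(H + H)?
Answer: 3*√12405 ≈ 334.13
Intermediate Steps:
u(H) = 4*H² (u(H) = (2*H)*(2*H) = 4*H²)
√(14301 + u(156)) = √(14301 + 4*156²) = √(14301 + 4*24336) = √(14301 + 97344) = √111645 = 3*√12405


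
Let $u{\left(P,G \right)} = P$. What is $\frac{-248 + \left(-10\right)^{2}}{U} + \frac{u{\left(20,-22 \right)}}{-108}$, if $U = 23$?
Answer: $- \frac{4111}{621} \approx -6.62$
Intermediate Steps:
$\frac{-248 + \left(-10\right)^{2}}{U} + \frac{u{\left(20,-22 \right)}}{-108} = \frac{-248 + \left(-10\right)^{2}}{23} + \frac{20}{-108} = \left(-248 + 100\right) \frac{1}{23} + 20 \left(- \frac{1}{108}\right) = \left(-148\right) \frac{1}{23} - \frac{5}{27} = - \frac{148}{23} - \frac{5}{27} = - \frac{4111}{621}$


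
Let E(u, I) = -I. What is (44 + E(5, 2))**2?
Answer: 1764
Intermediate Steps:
(44 + E(5, 2))**2 = (44 - 1*2)**2 = (44 - 2)**2 = 42**2 = 1764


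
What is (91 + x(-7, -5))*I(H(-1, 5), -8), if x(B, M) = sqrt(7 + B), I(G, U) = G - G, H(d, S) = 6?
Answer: 0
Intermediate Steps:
I(G, U) = 0
(91 + x(-7, -5))*I(H(-1, 5), -8) = (91 + sqrt(7 - 7))*0 = (91 + sqrt(0))*0 = (91 + 0)*0 = 91*0 = 0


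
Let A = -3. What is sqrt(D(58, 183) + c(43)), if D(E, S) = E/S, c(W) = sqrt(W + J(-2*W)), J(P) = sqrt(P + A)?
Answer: sqrt(10614 + 33489*sqrt(43 + I*sqrt(89)))/183 ≈ 2.6328 + 0.1358*I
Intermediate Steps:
J(P) = sqrt(-3 + P) (J(P) = sqrt(P - 3) = sqrt(-3 + P))
c(W) = sqrt(W + sqrt(-3 - 2*W))
sqrt(D(58, 183) + c(43)) = sqrt(58/183 + sqrt(43 + sqrt(-3 - 2*43))) = sqrt(58*(1/183) + sqrt(43 + sqrt(-3 - 86))) = sqrt(58/183 + sqrt(43 + sqrt(-89))) = sqrt(58/183 + sqrt(43 + I*sqrt(89)))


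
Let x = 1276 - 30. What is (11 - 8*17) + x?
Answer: 1121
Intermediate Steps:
x = 1246
(11 - 8*17) + x = (11 - 8*17) + 1246 = (11 - 136) + 1246 = -125 + 1246 = 1121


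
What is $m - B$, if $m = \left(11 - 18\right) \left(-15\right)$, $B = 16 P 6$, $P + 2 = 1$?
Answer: $201$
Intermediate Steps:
$P = -1$ ($P = -2 + 1 = -1$)
$B = -96$ ($B = 16 \left(-1\right) 6 = \left(-16\right) 6 = -96$)
$m = 105$ ($m = \left(-7\right) \left(-15\right) = 105$)
$m - B = 105 - -96 = 105 + 96 = 201$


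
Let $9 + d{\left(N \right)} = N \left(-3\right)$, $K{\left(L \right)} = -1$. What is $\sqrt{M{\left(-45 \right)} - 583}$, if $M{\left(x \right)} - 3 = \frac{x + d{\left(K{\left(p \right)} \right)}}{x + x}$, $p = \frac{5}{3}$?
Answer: $\frac{i \sqrt{521490}}{30} \approx 24.071 i$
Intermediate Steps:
$p = \frac{5}{3}$ ($p = 5 \cdot \frac{1}{3} = \frac{5}{3} \approx 1.6667$)
$d{\left(N \right)} = -9 - 3 N$ ($d{\left(N \right)} = -9 + N \left(-3\right) = -9 - 3 N$)
$M{\left(x \right)} = 3 + \frac{-6 + x}{2 x}$ ($M{\left(x \right)} = 3 + \frac{x - 6}{x + x} = 3 + \frac{x + \left(-9 + 3\right)}{2 x} = 3 + \left(x - 6\right) \frac{1}{2 x} = 3 + \left(-6 + x\right) \frac{1}{2 x} = 3 + \frac{-6 + x}{2 x}$)
$\sqrt{M{\left(-45 \right)} - 583} = \sqrt{\left(\frac{7}{2} - \frac{3}{-45}\right) - 583} = \sqrt{\left(\frac{7}{2} - - \frac{1}{15}\right) - 583} = \sqrt{\left(\frac{7}{2} + \frac{1}{15}\right) - 583} = \sqrt{\frac{107}{30} - 583} = \sqrt{- \frac{17383}{30}} = \frac{i \sqrt{521490}}{30}$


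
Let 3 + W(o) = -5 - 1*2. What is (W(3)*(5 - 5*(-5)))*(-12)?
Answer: 3600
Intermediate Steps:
W(o) = -10 (W(o) = -3 + (-5 - 1*2) = -3 + (-5 - 2) = -3 - 7 = -10)
(W(3)*(5 - 5*(-5)))*(-12) = -10*(5 - 5*(-5))*(-12) = -10*(5 + 25)*(-12) = -10*30*(-12) = -300*(-12) = 3600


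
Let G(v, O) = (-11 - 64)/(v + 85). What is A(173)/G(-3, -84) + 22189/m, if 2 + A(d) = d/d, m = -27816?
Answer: 205579/695400 ≈ 0.29563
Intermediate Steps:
G(v, O) = -75/(85 + v)
A(d) = -1 (A(d) = -2 + d/d = -2 + 1 = -1)
A(173)/G(-3, -84) + 22189/m = -1/((-75/(85 - 3))) + 22189/(-27816) = -1/((-75/82)) + 22189*(-1/27816) = -1/((-75*1/82)) - 22189/27816 = -1/(-75/82) - 22189/27816 = -1*(-82/75) - 22189/27816 = 82/75 - 22189/27816 = 205579/695400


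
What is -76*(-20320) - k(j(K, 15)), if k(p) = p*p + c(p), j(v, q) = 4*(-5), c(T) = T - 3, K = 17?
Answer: 1543943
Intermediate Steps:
c(T) = -3 + T
j(v, q) = -20
k(p) = -3 + p + p² (k(p) = p*p + (-3 + p) = p² + (-3 + p) = -3 + p + p²)
-76*(-20320) - k(j(K, 15)) = -76*(-20320) - (-3 - 20 + (-20)²) = 1544320 - (-3 - 20 + 400) = 1544320 - 1*377 = 1544320 - 377 = 1543943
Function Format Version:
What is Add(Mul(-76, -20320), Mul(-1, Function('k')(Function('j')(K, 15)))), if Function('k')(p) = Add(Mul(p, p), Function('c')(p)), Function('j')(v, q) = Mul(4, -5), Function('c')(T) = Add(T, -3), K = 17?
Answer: 1543943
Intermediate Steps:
Function('c')(T) = Add(-3, T)
Function('j')(v, q) = -20
Function('k')(p) = Add(-3, p, Pow(p, 2)) (Function('k')(p) = Add(Mul(p, p), Add(-3, p)) = Add(Pow(p, 2), Add(-3, p)) = Add(-3, p, Pow(p, 2)))
Add(Mul(-76, -20320), Mul(-1, Function('k')(Function('j')(K, 15)))) = Add(Mul(-76, -20320), Mul(-1, Add(-3, -20, Pow(-20, 2)))) = Add(1544320, Mul(-1, Add(-3, -20, 400))) = Add(1544320, Mul(-1, 377)) = Add(1544320, -377) = 1543943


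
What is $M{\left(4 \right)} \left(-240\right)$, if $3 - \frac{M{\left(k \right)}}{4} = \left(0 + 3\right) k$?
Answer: $8640$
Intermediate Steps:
$M{\left(k \right)} = 12 - 12 k$ ($M{\left(k \right)} = 12 - 4 \left(0 + 3\right) k = 12 - 4 \cdot 3 k = 12 - 12 k$)
$M{\left(4 \right)} \left(-240\right) = \left(12 - 48\right) \left(-240\right) = \left(-36\right) \left(-240\right) = 8640$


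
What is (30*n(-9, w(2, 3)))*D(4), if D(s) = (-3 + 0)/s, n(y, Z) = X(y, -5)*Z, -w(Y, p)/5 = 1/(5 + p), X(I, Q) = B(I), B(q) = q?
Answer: -2025/16 ≈ -126.56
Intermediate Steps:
X(I, Q) = I
w(Y, p) = -5/(5 + p)
n(y, Z) = Z*y (n(y, Z) = y*Z = Z*y)
D(s) = -3/s
(30*n(-9, w(2, 3)))*D(4) = (30*(-5/(5 + 3)*(-9)))*(-3/4) = (30*(-5/8*(-9)))*(-3*1/4) = (30*(-5*1/8*(-9)))*(-3/4) = (30*(-5/8*(-9)))*(-3/4) = (30*(45/8))*(-3/4) = (675/4)*(-3/4) = -2025/16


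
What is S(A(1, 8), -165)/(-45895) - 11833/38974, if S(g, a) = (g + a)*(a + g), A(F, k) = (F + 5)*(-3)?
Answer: -1848275821/1788711730 ≈ -1.0333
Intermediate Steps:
A(F, k) = -15 - 3*F (A(F, k) = (5 + F)*(-3) = -15 - 3*F)
S(g, a) = (a + g)**2 (S(g, a) = (a + g)*(a + g) = (a + g)**2)
S(A(1, 8), -165)/(-45895) - 11833/38974 = (-165 + (-15 - 3*1))**2/(-45895) - 11833/38974 = (-165 + (-15 - 3))**2*(-1/45895) - 11833*1/38974 = (-165 - 18)**2*(-1/45895) - 11833/38974 = (-183)**2*(-1/45895) - 11833/38974 = 33489*(-1/45895) - 11833/38974 = -33489/45895 - 11833/38974 = -1848275821/1788711730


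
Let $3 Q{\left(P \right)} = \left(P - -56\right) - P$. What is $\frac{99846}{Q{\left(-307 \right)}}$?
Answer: $\frac{149769}{28} \approx 5348.9$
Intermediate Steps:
$Q{\left(P \right)} = \frac{56}{3}$ ($Q{\left(P \right)} = \frac{\left(P - -56\right) - P}{3} = \frac{\left(P + 56\right) - P}{3} = \frac{\left(56 + P\right) - P}{3} = \frac{1}{3} \cdot 56 = \frac{56}{3}$)
$\frac{99846}{Q{\left(-307 \right)}} = \frac{99846}{\frac{56}{3}} = 99846 \cdot \frac{3}{56} = \frac{149769}{28}$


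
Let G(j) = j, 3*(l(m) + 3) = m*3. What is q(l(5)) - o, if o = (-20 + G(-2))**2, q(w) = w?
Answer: -482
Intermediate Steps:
l(m) = -3 + m (l(m) = -3 + (m*3)/3 = -3 + (3*m)/3 = -3 + m)
o = 484 (o = (-20 - 2)**2 = (-22)**2 = 484)
q(l(5)) - o = (-3 + 5) - 1*484 = 2 - 484 = -482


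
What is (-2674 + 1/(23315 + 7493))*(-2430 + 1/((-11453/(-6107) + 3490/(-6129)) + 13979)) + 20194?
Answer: 105078289394203214377435/16121213263620352 ≈ 6.5180e+6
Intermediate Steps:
(-2674 + 1/(23315 + 7493))*(-2430 + 1/((-11453/(-6107) + 3490/(-6129)) + 13979)) + 20194 = (-2674 + 1/30808)*(-2430 + 1/((-11453*(-1/6107) + 3490*(-1/6129)) + 13979)) + 20194 = (-2674 + 1/30808)*(-2430 + 1/((11453/6107 - 3490/6129) + 13979)) + 20194 = -82380591*(-2430 + 1/(48882007/37429803 + 13979))/30808 + 20194 = -82380591*(-2430 + 1/(523280098144/37429803))/30808 + 20194 = -82380591*(-2430 + 37429803/523280098144)/30808 + 20194 = -82380591/30808*(-1271570601060117/523280098144) + 20194 = 104752737613557664989147/16121213263620352 + 20194 = 105078289394203214377435/16121213263620352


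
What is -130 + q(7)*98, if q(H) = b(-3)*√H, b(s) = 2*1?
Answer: -130 + 196*√7 ≈ 388.57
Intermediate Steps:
b(s) = 2
q(H) = 2*√H
-130 + q(7)*98 = -130 + (2*√7)*98 = -130 + 196*√7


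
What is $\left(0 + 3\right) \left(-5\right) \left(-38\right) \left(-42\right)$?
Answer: $-23940$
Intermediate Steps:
$\left(0 + 3\right) \left(-5\right) \left(-38\right) \left(-42\right) = 3 \left(-5\right) \left(-38\right) \left(-42\right) = \left(-15\right) \left(-38\right) \left(-42\right) = 570 \left(-42\right) = -23940$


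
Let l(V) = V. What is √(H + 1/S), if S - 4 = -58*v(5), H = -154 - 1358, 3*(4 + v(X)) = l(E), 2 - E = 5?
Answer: I*√2667162/42 ≈ 38.884*I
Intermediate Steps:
E = -3 (E = 2 - 1*5 = 2 - 5 = -3)
v(X) = -5 (v(X) = -4 + (⅓)*(-3) = -4 - 1 = -5)
H = -1512
S = 294 (S = 4 - 58*(-5) = 4 + 290 = 294)
√(H + 1/S) = √(-1512 + 1/294) = √(-444527/294) = I*√2667162/42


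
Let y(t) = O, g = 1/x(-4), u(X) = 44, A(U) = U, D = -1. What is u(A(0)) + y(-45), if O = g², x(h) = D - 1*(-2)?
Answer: 45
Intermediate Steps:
x(h) = 1 (x(h) = -1 - 1*(-2) = -1 + 2 = 1)
g = 1 (g = 1/1 = 1)
O = 1 (O = 1² = 1)
y(t) = 1
u(A(0)) + y(-45) = 44 + 1 = 45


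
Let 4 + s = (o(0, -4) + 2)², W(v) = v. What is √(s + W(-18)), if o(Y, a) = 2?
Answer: I*√6 ≈ 2.4495*I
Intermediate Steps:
s = 12 (s = -4 + (2 + 2)² = -4 + 4² = -4 + 16 = 12)
√(s + W(-18)) = √(12 - 18) = √(-6) = I*√6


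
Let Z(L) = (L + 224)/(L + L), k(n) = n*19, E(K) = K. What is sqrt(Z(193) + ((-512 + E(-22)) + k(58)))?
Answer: sqrt(84790690)/386 ≈ 23.855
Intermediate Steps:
k(n) = 19*n
Z(L) = (224 + L)/(2*L) (Z(L) = (224 + L)/((2*L)) = (224 + L)*(1/(2*L)) = (224 + L)/(2*L))
sqrt(Z(193) + ((-512 + E(-22)) + k(58))) = sqrt((1/2)*(224 + 193)/193 + ((-512 - 22) + 19*58)) = sqrt((1/2)*(1/193)*417 + (-534 + 1102)) = sqrt(417/386 + 568) = sqrt(219665/386) = sqrt(84790690)/386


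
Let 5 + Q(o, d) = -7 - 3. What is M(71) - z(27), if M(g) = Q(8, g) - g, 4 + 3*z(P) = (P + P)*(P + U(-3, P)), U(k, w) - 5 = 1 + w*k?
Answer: 2338/3 ≈ 779.33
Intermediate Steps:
Q(o, d) = -15 (Q(o, d) = -5 + (-7 - 3) = -5 - 10 = -15)
U(k, w) = 6 + k*w (U(k, w) = 5 + (1 + w*k) = 5 + (1 + k*w) = 6 + k*w)
z(P) = -4/3 + 2*P*(6 - 2*P)/3 (z(P) = -4/3 + ((P + P)*(P + (6 - 3*P)))/3 = -4/3 + ((2*P)*(6 - 2*P))/3 = -4/3 + (2*P*(6 - 2*P))/3 = -4/3 + 2*P*(6 - 2*P)/3)
M(g) = -15 - g
M(71) - z(27) = (-15 - 1*71) - (-4/3 + 4*27 - 4/3*27**2) = (-15 - 71) - (-4/3 + 108 - 4/3*729) = -86 - (-4/3 + 108 - 972) = -86 - 1*(-2596/3) = -86 + 2596/3 = 2338/3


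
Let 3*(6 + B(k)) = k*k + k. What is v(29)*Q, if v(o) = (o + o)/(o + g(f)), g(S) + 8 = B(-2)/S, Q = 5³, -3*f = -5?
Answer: 36250/89 ≈ 407.30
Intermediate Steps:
f = 5/3 (f = -⅓*(-5) = 5/3 ≈ 1.6667)
B(k) = -6 + k/3 + k²/3 (B(k) = -6 + (k*k + k)/3 = -6 + (k² + k)/3 = -6 + (k + k²)/3 = -6 + (k/3 + k²/3) = -6 + k/3 + k²/3)
Q = 125
g(S) = -8 - 16/(3*S) (g(S) = -8 + (-6 + (⅓)*(-2) + (⅓)*(-2)²)/S = -8 + (-6 - ⅔ + (⅓)*4)/S = -8 + (-6 - ⅔ + 4/3)/S = -8 - 16/(3*S))
v(o) = 2*o/(-56/5 + o) (v(o) = (o + o)/(o + (-8 - 16/(3*5/3))) = (2*o)/(o + (-8 - 16/3*⅗)) = (2*o)/(o + (-8 - 16/5)) = (2*o)/(o - 56/5) = (2*o)/(-56/5 + o) = 2*o/(-56/5 + o))
v(29)*Q = (10*29/(-56 + 5*29))*125 = (10*29/(-56 + 145))*125 = (10*29/89)*125 = (10*29*(1/89))*125 = (290/89)*125 = 36250/89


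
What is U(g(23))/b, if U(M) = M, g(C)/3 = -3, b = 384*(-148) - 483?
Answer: 3/19105 ≈ 0.00015703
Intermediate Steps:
b = -57315 (b = -56832 - 483 = -57315)
g(C) = -9 (g(C) = 3*(-3) = -9)
U(g(23))/b = -9/(-57315) = -9*(-1/57315) = 3/19105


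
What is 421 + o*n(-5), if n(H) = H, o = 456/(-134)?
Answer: 29347/67 ≈ 438.02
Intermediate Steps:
o = -228/67 (o = 456*(-1/134) = -228/67 ≈ -3.4030)
421 + o*n(-5) = 421 - 228/67*(-5) = 421 + 1140/67 = 29347/67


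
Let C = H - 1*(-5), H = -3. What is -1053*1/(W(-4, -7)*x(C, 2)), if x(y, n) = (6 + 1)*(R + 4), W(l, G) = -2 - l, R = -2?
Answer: -1053/28 ≈ -37.607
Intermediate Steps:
C = 2 (C = -3 - 1*(-5) = -3 + 5 = 2)
x(y, n) = 14 (x(y, n) = (6 + 1)*(-2 + 4) = 7*2 = 14)
-1053*1/(W(-4, -7)*x(C, 2)) = -1053*1/(14*(-2 - 1*(-4))) = -1053*1/(14*(-2 + 4)) = -1053/(2*14) = -1053/28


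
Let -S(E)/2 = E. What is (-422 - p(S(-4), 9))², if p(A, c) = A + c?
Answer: 192721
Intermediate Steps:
S(E) = -2*E
(-422 - p(S(-4), 9))² = (-422 - (-2*(-4) + 9))² = (-422 - (8 + 9))² = (-422 - 1*17)² = (-422 - 17)² = (-439)² = 192721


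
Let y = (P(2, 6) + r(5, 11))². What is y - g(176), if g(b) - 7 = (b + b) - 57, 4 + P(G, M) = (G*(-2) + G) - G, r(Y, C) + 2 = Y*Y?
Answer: -77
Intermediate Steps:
r(Y, C) = -2 + Y² (r(Y, C) = -2 + Y*Y = -2 + Y²)
P(G, M) = -4 - 2*G (P(G, M) = -4 + ((G*(-2) + G) - G) = -4 + ((-2*G + G) - G) = -4 + (-G - G) = -4 - 2*G)
g(b) = -50 + 2*b (g(b) = 7 + ((b + b) - 57) = 7 + (2*b - 57) = 7 + (-57 + 2*b) = -50 + 2*b)
y = 225 (y = ((-4 - 2*2) + (-2 + 5²))² = ((-4 - 4) + (-2 + 25))² = (-8 + 23)² = 15² = 225)
y - g(176) = 225 - (-50 + 2*176) = 225 - (-50 + 352) = 225 - 1*302 = 225 - 302 = -77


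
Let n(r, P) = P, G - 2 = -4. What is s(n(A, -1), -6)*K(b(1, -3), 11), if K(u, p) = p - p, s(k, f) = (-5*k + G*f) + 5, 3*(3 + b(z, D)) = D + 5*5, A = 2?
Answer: 0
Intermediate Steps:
G = -2 (G = 2 - 4 = -2)
b(z, D) = 16/3 + D/3 (b(z, D) = -3 + (D + 5*5)/3 = -3 + (D + 25)/3 = -3 + (25 + D)/3 = -3 + (25/3 + D/3) = 16/3 + D/3)
s(k, f) = 5 - 5*k - 2*f (s(k, f) = (-5*k - 2*f) + 5 = 5 - 5*k - 2*f)
K(u, p) = 0
s(n(A, -1), -6)*K(b(1, -3), 11) = (5 - 5*(-1) - 2*(-6))*0 = (5 + 5 + 12)*0 = 22*0 = 0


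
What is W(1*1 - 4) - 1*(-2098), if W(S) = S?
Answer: 2095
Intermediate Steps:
W(1*1 - 4) - 1*(-2098) = (1*1 - 4) - 1*(-2098) = (1 - 4) + 2098 = -3 + 2098 = 2095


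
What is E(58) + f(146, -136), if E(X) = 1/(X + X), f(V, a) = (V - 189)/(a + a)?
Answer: 1315/7888 ≈ 0.16671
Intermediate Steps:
f(V, a) = (-189 + V)/(2*a) (f(V, a) = (-189 + V)/((2*a)) = (-189 + V)*(1/(2*a)) = (-189 + V)/(2*a))
E(X) = 1/(2*X)
E(58) + f(146, -136) = (1/2)/58 + (1/2)*(-189 + 146)/(-136) = (1/2)*(1/58) + (1/2)*(-1/136)*(-43) = 1/116 + 43/272 = 1315/7888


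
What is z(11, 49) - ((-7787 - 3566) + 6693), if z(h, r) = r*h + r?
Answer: 5248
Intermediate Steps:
z(h, r) = r + h*r (z(h, r) = h*r + r = r + h*r)
z(11, 49) - ((-7787 - 3566) + 6693) = 49*(1 + 11) - ((-7787 - 3566) + 6693) = 49*12 - (-11353 + 6693) = 588 - 1*(-4660) = 588 + 4660 = 5248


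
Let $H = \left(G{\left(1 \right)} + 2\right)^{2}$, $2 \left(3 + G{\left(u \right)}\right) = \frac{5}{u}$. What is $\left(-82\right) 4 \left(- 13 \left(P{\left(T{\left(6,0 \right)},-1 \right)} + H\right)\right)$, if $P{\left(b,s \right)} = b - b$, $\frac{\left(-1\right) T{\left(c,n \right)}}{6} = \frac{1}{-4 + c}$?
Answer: $9594$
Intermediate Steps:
$T{\left(c,n \right)} = - \frac{6}{-4 + c}$
$P{\left(b,s \right)} = 0$
$G{\left(u \right)} = -3 + \frac{5}{2 u}$ ($G{\left(u \right)} = -3 + \frac{5 \frac{1}{u}}{2} = -3 + \frac{5}{2 u}$)
$H = \frac{9}{4}$ ($H = \left(\left(-3 + \frac{5}{2 \cdot 1}\right) + 2\right)^{2} = \left(\left(-3 + \frac{5}{2} \cdot 1\right) + 2\right)^{2} = \left(\left(-3 + \frac{5}{2}\right) + 2\right)^{2} = \left(- \frac{1}{2} + 2\right)^{2} = \left(\frac{3}{2}\right)^{2} = \frac{9}{4} \approx 2.25$)
$\left(-82\right) 4 \left(- 13 \left(P{\left(T{\left(6,0 \right)},-1 \right)} + H\right)\right) = \left(-82\right) 4 \left(- 13 \left(0 + \frac{9}{4}\right)\right) = - 328 \left(\left(-13\right) \frac{9}{4}\right) = \left(-328\right) \left(- \frac{117}{4}\right) = 9594$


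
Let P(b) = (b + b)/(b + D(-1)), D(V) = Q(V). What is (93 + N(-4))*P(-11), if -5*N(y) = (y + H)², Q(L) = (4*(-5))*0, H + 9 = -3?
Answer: 418/5 ≈ 83.600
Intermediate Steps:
H = -12 (H = -9 - 3 = -12)
Q(L) = 0 (Q(L) = -20*0 = 0)
D(V) = 0
N(y) = -(-12 + y)²/5 (N(y) = -(y - 12)²/5 = -(-12 + y)²/5)
P(b) = 2 (P(b) = (b + b)/(b + 0) = (2*b)/b = 2)
(93 + N(-4))*P(-11) = (93 - (-12 - 4)²/5)*2 = (93 - ⅕*(-16)²)*2 = (93 - ⅕*256)*2 = (93 - 256/5)*2 = (209/5)*2 = 418/5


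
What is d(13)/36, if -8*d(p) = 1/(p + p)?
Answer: -1/7488 ≈ -0.00013355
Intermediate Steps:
d(p) = -1/(16*p) (d(p) = -1/(8*(p + p)) = -1/(2*p)/8 = -1/(16*p))
d(13)/36 = (-1/16/13)/36 = (-1/16*1/13)/36 = (1/36)*(-1/208) = -1/7488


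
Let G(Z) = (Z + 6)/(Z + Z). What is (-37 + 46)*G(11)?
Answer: 153/22 ≈ 6.9545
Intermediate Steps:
G(Z) = (6 + Z)/(2*Z) (G(Z) = (6 + Z)/((2*Z)) = (6 + Z)*(1/(2*Z)) = (6 + Z)/(2*Z))
(-37 + 46)*G(11) = (-37 + 46)*((½)*(6 + 11)/11) = 9*((½)*(1/11)*17) = 9*(17/22) = 153/22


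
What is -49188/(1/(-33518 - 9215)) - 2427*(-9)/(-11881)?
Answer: 24973277480481/11881 ≈ 2.1020e+9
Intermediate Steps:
-49188/(1/(-33518 - 9215)) - 2427*(-9)/(-11881) = -49188/(1/(-42733)) + 21843*(-1/11881) = -49188/(-1/42733) - 21843/11881 = -49188*(-42733) - 21843/11881 = 2101950804 - 21843/11881 = 24973277480481/11881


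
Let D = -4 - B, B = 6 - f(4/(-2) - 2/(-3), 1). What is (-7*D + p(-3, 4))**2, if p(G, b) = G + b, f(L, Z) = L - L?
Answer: 5041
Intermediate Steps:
f(L, Z) = 0
B = 6 (B = 6 - 1*0 = 6 + 0 = 6)
D = -10 (D = -4 - 1*6 = -4 - 6 = -10)
(-7*D + p(-3, 4))**2 = (-7*(-10) + (-3 + 4))**2 = (70 + 1)**2 = 71**2 = 5041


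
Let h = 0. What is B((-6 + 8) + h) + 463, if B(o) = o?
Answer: 465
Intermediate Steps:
B((-6 + 8) + h) + 463 = ((-6 + 8) + 0) + 463 = (2 + 0) + 463 = 2 + 463 = 465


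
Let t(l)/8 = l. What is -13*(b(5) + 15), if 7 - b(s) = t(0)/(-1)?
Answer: -286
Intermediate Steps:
t(l) = 8*l
b(s) = 7 (b(s) = 7 - 8*0/(-1) = 7 - 0*(-1) = 7 - 1*0 = 7 + 0 = 7)
-13*(b(5) + 15) = -13*(7 + 15) = -13*22 = -286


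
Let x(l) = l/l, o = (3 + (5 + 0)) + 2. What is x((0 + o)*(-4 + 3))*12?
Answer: 12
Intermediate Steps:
o = 10 (o = (3 + 5) + 2 = 8 + 2 = 10)
x(l) = 1
x((0 + o)*(-4 + 3))*12 = 1*12 = 12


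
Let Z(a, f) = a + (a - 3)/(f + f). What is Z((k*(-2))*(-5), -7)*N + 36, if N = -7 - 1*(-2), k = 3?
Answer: -1461/14 ≈ -104.36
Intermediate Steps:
Z(a, f) = a + (-3 + a)/(2*f) (Z(a, f) = a + (-3 + a)/((2*f)) = a + (-3 + a)*(1/(2*f)) = a + (-3 + a)/(2*f))
N = -5 (N = -7 + 2 = -5)
Z((k*(-2))*(-5), -7)*N + 36 = ((1/2)*(-3 + (3*(-2))*(-5) + 2*((3*(-2))*(-5))*(-7))/(-7))*(-5) + 36 = ((1/2)*(-1/7)*(-3 - 6*(-5) + 2*(-6*(-5))*(-7)))*(-5) + 36 = ((1/2)*(-1/7)*(-3 + 30 + 2*30*(-7)))*(-5) + 36 = ((1/2)*(-1/7)*(-3 + 30 - 420))*(-5) + 36 = ((1/2)*(-1/7)*(-393))*(-5) + 36 = (393/14)*(-5) + 36 = -1965/14 + 36 = -1461/14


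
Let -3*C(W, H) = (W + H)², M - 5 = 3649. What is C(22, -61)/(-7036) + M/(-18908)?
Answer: -138993/1146868 ≈ -0.12119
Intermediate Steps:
M = 3654 (M = 5 + 3649 = 3654)
C(W, H) = -(H + W)²/3 (C(W, H) = -(W + H)²/3 = -(H + W)²/3)
C(22, -61)/(-7036) + M/(-18908) = -(-61 + 22)²/3/(-7036) + 3654/(-18908) = -⅓*(-39)²*(-1/7036) + 3654*(-1/18908) = -⅓*1521*(-1/7036) - 63/326 = -507*(-1/7036) - 63/326 = 507/7036 - 63/326 = -138993/1146868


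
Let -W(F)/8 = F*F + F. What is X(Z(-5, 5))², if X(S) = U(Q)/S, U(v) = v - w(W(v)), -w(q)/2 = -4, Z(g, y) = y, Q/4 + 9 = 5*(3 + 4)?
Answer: 9216/25 ≈ 368.64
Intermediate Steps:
W(F) = -8*F - 8*F² (W(F) = -8*(F*F + F) = -8*(F² + F) = -8*(F + F²) = -8*F - 8*F²)
Q = 104 (Q = -36 + 4*(5*(3 + 4)) = -36 + 4*(5*7) = -36 + 4*35 = -36 + 140 = 104)
w(q) = 8 (w(q) = -2*(-4) = 8)
U(v) = -8 + v (U(v) = v - 1*8 = v - 8 = -8 + v)
X(S) = 96/S (X(S) = (-8 + 104)/S = 96/S)
X(Z(-5, 5))² = (96/5)² = 9216/25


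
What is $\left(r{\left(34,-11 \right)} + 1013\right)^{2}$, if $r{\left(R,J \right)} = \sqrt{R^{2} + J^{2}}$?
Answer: $\left(1013 + \sqrt{1277}\right)^{2} \approx 1.0998 \cdot 10^{6}$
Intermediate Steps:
$r{\left(R,J \right)} = \sqrt{J^{2} + R^{2}}$
$\left(r{\left(34,-11 \right)} + 1013\right)^{2} = \left(\sqrt{\left(-11\right)^{2} + 34^{2}} + 1013\right)^{2} = \left(\sqrt{121 + 1156} + 1013\right)^{2} = \left(\sqrt{1277} + 1013\right)^{2} = \left(1013 + \sqrt{1277}\right)^{2}$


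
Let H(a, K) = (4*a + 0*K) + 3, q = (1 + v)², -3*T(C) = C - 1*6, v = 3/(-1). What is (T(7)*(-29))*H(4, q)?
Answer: 551/3 ≈ 183.67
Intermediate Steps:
v = -3 (v = 3*(-1) = -3)
T(C) = 2 - C/3 (T(C) = -(C - 1*6)/3 = -(C - 6)/3 = -(-6 + C)/3 = 2 - C/3)
q = 4 (q = (1 - 3)² = (-2)² = 4)
H(a, K) = 3 + 4*a (H(a, K) = (4*a + 0) + 3 = 4*a + 3 = 3 + 4*a)
(T(7)*(-29))*H(4, q) = ((2 - ⅓*7)*(-29))*(3 + 4*4) = ((2 - 7/3)*(-29))*(3 + 16) = -⅓*(-29)*19 = (29/3)*19 = 551/3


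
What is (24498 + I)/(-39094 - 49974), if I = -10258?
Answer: -3560/22267 ≈ -0.15988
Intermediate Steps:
(24498 + I)/(-39094 - 49974) = (24498 - 10258)/(-39094 - 49974) = 14240/(-89068) = 14240*(-1/89068) = -3560/22267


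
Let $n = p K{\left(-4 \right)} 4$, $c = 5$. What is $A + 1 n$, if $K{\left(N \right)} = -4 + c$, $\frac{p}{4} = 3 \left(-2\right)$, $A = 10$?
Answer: $-86$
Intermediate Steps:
$p = -24$ ($p = 4 \cdot 3 \left(-2\right) = 4 \left(-6\right) = -24$)
$K{\left(N \right)} = 1$ ($K{\left(N \right)} = -4 + 5 = 1$)
$n = -96$ ($n = \left(-24\right) 1 \cdot 4 = \left(-24\right) 4 = -96$)
$A + 1 n = 10 + 1 \left(-96\right) = 10 - 96 = -86$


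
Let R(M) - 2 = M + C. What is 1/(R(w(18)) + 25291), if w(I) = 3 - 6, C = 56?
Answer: 1/25346 ≈ 3.9454e-5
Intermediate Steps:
w(I) = -3
R(M) = 58 + M (R(M) = 2 + (M + 56) = 2 + (56 + M) = 58 + M)
1/(R(w(18)) + 25291) = 1/((58 - 3) + 25291) = 1/(55 + 25291) = 1/25346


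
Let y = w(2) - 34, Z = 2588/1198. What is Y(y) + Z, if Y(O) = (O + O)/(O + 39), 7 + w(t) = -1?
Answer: 18066/599 ≈ 30.160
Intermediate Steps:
w(t) = -8 (w(t) = -7 - 1 = -8)
Z = 1294/599 (Z = 2588*(1/1198) = 1294/599 ≈ 2.1603)
y = -42 (y = -8 - 34 = -42)
Y(O) = 2*O/(39 + O) (Y(O) = (2*O)/(39 + O) = 2*O/(39 + O))
Y(y) + Z = 2*(-42)/(39 - 42) + 1294/599 = 2*(-42)/(-3) + 1294/599 = 2*(-42)*(-⅓) + 1294/599 = 28 + 1294/599 = 18066/599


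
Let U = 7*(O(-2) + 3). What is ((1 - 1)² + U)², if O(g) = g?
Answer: 49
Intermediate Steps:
U = 7 (U = 7*(-2 + 3) = 7*1 = 7)
((1 - 1)² + U)² = ((1 - 1)² + 7)² = (0² + 7)² = (0 + 7)² = 7² = 49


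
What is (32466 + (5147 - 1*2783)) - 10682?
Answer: 24148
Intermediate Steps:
(32466 + (5147 - 1*2783)) - 10682 = (32466 + (5147 - 2783)) - 10682 = (32466 + 2364) - 10682 = 34830 - 10682 = 24148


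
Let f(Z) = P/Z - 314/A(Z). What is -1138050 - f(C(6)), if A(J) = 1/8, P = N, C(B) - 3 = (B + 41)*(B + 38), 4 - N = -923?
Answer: -2351700125/2071 ≈ -1.1355e+6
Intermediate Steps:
N = 927 (N = 4 - 1*(-923) = 4 + 923 = 927)
C(B) = 3 + (38 + B)*(41 + B) (C(B) = 3 + (B + 41)*(B + 38) = 3 + (41 + B)*(38 + B) = 3 + (38 + B)*(41 + B))
P = 927
A(J) = ⅛
f(Z) = -2512 + 927/Z (f(Z) = 927/Z - 314/⅛ = 927/Z - 314*8 = 927/Z - 2512 = -2512 + 927/Z)
-1138050 - f(C(6)) = -1138050 - (-2512 + 927/(1561 + 6² + 79*6)) = -1138050 - (-2512 + 927/(1561 + 36 + 474)) = -1138050 - (-2512 + 927/2071) = -1138050 - 1*(-5201425/2071) = -1138050 + 5201425/2071 = -2351700125/2071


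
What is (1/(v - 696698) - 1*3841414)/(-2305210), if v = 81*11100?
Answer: 777509876427/466579114420 ≈ 1.6664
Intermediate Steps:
v = 899100
(1/(v - 696698) - 1*3841414)/(-2305210) = (1/(899100 - 696698) - 1*3841414)/(-2305210) = (1/202402 - 3841414)*(-1/2305210) = -777509876427/202402*(-1/2305210) = 777509876427/466579114420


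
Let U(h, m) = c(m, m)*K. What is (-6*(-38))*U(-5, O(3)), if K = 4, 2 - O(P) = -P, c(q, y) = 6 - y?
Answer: 912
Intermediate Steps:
O(P) = 2 + P (O(P) = 2 - (-1)*P = 2 + P)
U(h, m) = 24 - 4*m (U(h, m) = (6 - m)*4 = 24 - 4*m)
(-6*(-38))*U(-5, O(3)) = (-6*(-38))*(24 - 4*(2 + 3)) = 228*(24 - 4*5) = 228*(24 - 20) = 228*4 = 912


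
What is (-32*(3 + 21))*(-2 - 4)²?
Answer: -27648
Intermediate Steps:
(-32*(3 + 21))*(-2 - 4)² = -32*24*(-6)² = -768*36 = -27648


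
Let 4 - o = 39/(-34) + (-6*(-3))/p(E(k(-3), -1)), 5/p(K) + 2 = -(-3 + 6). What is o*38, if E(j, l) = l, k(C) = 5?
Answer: 14953/17 ≈ 879.59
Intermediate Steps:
p(K) = -1 (p(K) = 5/(-2 - (-3 + 6)) = 5/(-2 - 1*3) = 5/(-2 - 3) = 5/(-5) = 5*(-⅕) = -1)
o = 787/34 (o = 4 - (39/(-34) - 6*(-3)/(-1)) = 4 - (39*(-1/34) + 18*(-1)) = 4 - (-39/34 - 18) = 4 - 1*(-651/34) = 4 + 651/34 = 787/34 ≈ 23.147)
o*38 = (787/34)*38 = 14953/17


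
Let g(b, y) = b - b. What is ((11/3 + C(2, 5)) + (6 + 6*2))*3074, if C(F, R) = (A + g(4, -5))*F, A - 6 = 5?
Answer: 402694/3 ≈ 1.3423e+5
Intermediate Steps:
A = 11 (A = 6 + 5 = 11)
g(b, y) = 0
C(F, R) = 11*F (C(F, R) = (11 + 0)*F = 11*F)
((11/3 + C(2, 5)) + (6 + 6*2))*3074 = ((11/3 + 11*2) + (6 + 6*2))*3074 = ((11*(⅓) + 22) + (6 + 12))*3074 = ((11/3 + 22) + 18)*3074 = (77/3 + 18)*3074 = (131/3)*3074 = 402694/3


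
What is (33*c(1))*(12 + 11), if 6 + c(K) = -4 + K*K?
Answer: -6831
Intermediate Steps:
c(K) = -10 + K² (c(K) = -6 + (-4 + K*K) = -6 + (-4 + K²) = -10 + K²)
(33*c(1))*(12 + 11) = (33*(-10 + 1²))*(12 + 11) = (33*(-10 + 1))*23 = (33*(-9))*23 = -297*23 = -6831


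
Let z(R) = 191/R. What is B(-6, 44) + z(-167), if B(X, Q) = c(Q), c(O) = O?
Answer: 7157/167 ≈ 42.856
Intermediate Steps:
B(X, Q) = Q
B(-6, 44) + z(-167) = 44 + 191/(-167) = 44 + 191*(-1/167) = 44 - 191/167 = 7157/167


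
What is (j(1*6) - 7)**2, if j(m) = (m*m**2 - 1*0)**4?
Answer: 4738381307846664241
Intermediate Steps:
j(m) = m**12 (j(m) = (m**3 + 0)**4 = (m**3)**4 = m**12)
(j(1*6) - 7)**2 = ((1*6)**12 - 7)**2 = (6**12 - 7)**2 = (2176782336 - 7)**2 = 2176782329**2 = 4738381307846664241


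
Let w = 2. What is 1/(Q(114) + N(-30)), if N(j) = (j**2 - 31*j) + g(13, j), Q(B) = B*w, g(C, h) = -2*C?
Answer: 1/2032 ≈ 0.00049213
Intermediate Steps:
Q(B) = 2*B (Q(B) = B*2 = 2*B)
N(j) = -26 + j**2 - 31*j (N(j) = (j**2 - 31*j) - 2*13 = (j**2 - 31*j) - 26 = -26 + j**2 - 31*j)
1/(Q(114) + N(-30)) = 1/(2*114 + (-26 + (-30)**2 - 31*(-30))) = 1/(228 + (-26 + 900 + 930)) = 1/(228 + 1804) = 1/2032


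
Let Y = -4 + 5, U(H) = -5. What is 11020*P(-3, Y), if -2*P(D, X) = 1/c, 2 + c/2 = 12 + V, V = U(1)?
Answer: -551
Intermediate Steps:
V = -5
Y = 1
c = 10 (c = -4 + 2*(12 - 5) = -4 + 2*7 = -4 + 14 = 10)
P(D, X) = -1/20 (P(D, X) = -1/2/10 = -1/2*1/10 = -1/20)
11020*P(-3, Y) = 11020*(-1/20) = -551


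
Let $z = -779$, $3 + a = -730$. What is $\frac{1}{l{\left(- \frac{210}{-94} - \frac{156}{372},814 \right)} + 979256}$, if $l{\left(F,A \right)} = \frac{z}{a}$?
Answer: $\frac{733}{717795427} \approx 1.0212 \cdot 10^{-6}$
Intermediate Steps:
$a = -733$ ($a = -3 - 730 = -733$)
$l{\left(F,A \right)} = \frac{779}{733}$ ($l{\left(F,A \right)} = - \frac{779}{-733} = \left(-779\right) \left(- \frac{1}{733}\right) = \frac{779}{733}$)
$\frac{1}{l{\left(- \frac{210}{-94} - \frac{156}{372},814 \right)} + 979256} = \frac{1}{\frac{779}{733} + 979256} = \frac{1}{\frac{717795427}{733}} = \frac{733}{717795427}$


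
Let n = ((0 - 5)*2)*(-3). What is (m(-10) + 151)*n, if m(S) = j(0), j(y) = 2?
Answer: 4590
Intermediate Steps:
m(S) = 2
n = 30 (n = -5*2*(-3) = -10*(-3) = 30)
(m(-10) + 151)*n = (2 + 151)*30 = 153*30 = 4590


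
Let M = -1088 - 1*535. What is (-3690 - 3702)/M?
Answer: 2464/541 ≈ 4.5545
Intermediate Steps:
M = -1623 (M = -1088 - 535 = -1623)
(-3690 - 3702)/M = (-3690 - 3702)/(-1623) = -7392*(-1/1623) = 2464/541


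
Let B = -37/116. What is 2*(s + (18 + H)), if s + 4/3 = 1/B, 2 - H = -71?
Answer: 19210/111 ≈ 173.06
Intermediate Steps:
H = 73 (H = 2 - 1*(-71) = 2 + 71 = 73)
B = -37/116 (B = -37*1/116 = -37/116 ≈ -0.31897)
s = -496/111 (s = -4/3 + 1/(-37/116) = -4/3 - 116/37 = -496/111 ≈ -4.4685)
2*(s + (18 + H)) = 2*(-496/111 + (18 + 73)) = 2*(-496/111 + 91) = 2*(9605/111) = 19210/111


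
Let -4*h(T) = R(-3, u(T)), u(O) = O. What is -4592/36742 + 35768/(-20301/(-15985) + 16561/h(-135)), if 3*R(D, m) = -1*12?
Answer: 4947892646412/2431841706853 ≈ 2.0346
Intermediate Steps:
R(D, m) = -4 (R(D, m) = (-1*12)/3 = (⅓)*(-12) = -4)
h(T) = 1 (h(T) = -¼*(-4) = 1)
-4592/36742 + 35768/(-20301/(-15985) + 16561/h(-135)) = -4592/36742 + 35768/(-20301/(-15985) + 16561/1) = -4592*1/36742 + 35768/(-20301*(-1/15985) + 16561*1) = -2296/18371 + 35768/(20301/15985 + 16561) = -2296/18371 + 35768/(264747886/15985) = -2296/18371 + 35768*(15985/264747886) = -2296/18371 + 285875740/132373943 = 4947892646412/2431841706853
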